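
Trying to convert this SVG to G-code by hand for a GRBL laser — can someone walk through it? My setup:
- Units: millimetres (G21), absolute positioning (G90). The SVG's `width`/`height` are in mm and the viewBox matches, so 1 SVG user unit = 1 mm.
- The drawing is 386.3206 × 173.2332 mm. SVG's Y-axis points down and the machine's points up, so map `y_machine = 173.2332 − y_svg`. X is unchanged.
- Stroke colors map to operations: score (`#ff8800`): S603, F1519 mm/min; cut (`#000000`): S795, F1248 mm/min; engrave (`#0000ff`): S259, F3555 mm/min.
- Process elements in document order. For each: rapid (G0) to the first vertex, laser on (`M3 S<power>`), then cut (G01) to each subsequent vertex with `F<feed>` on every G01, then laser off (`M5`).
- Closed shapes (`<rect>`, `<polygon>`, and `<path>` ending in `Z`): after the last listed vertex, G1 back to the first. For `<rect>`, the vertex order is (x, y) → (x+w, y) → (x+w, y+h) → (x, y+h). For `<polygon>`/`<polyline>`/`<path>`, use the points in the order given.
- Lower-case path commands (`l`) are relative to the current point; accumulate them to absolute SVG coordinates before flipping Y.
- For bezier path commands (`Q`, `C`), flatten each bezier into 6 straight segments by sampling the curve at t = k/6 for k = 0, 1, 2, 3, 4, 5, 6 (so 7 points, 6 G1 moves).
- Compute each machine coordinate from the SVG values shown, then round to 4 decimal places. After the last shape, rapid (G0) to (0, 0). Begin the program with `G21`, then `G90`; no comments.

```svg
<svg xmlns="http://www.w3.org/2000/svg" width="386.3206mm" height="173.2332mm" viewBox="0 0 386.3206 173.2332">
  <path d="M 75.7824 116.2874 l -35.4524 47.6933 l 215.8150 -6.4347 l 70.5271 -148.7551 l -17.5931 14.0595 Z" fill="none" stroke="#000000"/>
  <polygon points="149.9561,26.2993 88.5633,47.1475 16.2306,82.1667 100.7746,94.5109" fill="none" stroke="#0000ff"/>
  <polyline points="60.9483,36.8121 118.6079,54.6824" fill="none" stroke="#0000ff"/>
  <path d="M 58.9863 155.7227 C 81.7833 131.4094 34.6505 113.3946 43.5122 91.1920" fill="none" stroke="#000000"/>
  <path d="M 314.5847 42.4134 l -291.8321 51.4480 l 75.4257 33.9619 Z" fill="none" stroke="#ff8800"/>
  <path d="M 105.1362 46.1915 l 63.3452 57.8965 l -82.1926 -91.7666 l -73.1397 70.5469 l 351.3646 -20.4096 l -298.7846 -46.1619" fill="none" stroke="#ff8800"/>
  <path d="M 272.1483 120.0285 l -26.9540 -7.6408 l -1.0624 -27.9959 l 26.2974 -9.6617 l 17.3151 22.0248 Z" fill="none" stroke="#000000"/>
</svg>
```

viewBox `0 0 386.3206 173.2332` with mm width/height → 1 unit = 1 mm. Flip: y_m = 173.2332 − y_svg.

**Shape 1** — `<path>` closed polygon, stroke `#000000` → cut (S795, F1248). Machine vertices: (75.7824,56.9458) → (40.3300,9.2525) → (256.1450,15.6872) → (326.6721,164.4423) → (309.0790,150.3828) → (75.7824,56.9458). Closed: final G1 returns to the first vertex.

**Shape 2** — `<polygon>` closed polygon, stroke `#0000ff` → engrave (S259, F3555). Machine vertices: (149.9561,146.9339) → (88.5633,126.0857) → (16.2306,91.0665) → (100.7746,78.7223) → (149.9561,146.9339). Closed: final G1 returns to the first vertex.

**Shape 3** — `<polyline>` line segment, stroke `#0000ff` → engrave (S259, F3555). Machine vertices: (60.9483,136.4211) → (118.6079,118.5508). Open path.

**Shape 4** — `<path>` cubic bezier, stroke `#000000` → cut (S795, F1248). Control points (SVG): P0=(58.9863,155.7227), P1=(81.7833,131.4094), P2=(34.6505,113.3946), P3=(43.5122,91.1920); sampled at t=k/6. Machine vertices: (58.9863,17.5105) → (65.1403,29.1908) → (63.1372,40.1127) → (56.4750,50.5674) → (48.6515,60.8462) → (43.1646,71.2403) → (43.5122,82.0412). Open path.

**Shape 5** — `<path>` closed polygon, stroke `#ff8800` → score (S603, F1519). Machine vertices: (314.5847,130.8198) → (22.7526,79.3718) → (98.1783,45.4099) → (314.5847,130.8198). Closed: final G1 returns to the first vertex.

**Shape 6** — `<path>` open polyline, stroke `#ff8800` → score (S603, F1519). Machine vertices: (105.1362,127.0417) → (168.4814,69.1452) → (86.2888,160.9118) → (13.1491,90.3649) → (364.5137,110.7745) → (65.7291,156.9364). Open path.

**Shape 7** — `<path>` regular polygon, stroke `#000000` → cut (S795, F1248). Machine vertices: (272.1483,53.2047) → (245.1943,60.8455) → (244.1319,88.8414) → (270.4293,98.5031) → (287.7444,76.4783) → (272.1483,53.2047). Closed: final G1 returns to the first vertex.

G21
G90
G0 X75.7824 Y56.9458
M3 S795
G01 X40.3300 Y9.2525 F1248
G01 X256.1450 Y15.6872 F1248
G01 X326.6721 Y164.4423 F1248
G01 X309.0790 Y150.3828 F1248
G01 X75.7824 Y56.9458 F1248
M5
G0 X149.9561 Y146.9339
M3 S259
G01 X88.5633 Y126.0857 F3555
G01 X16.2306 Y91.0665 F3555
G01 X100.7746 Y78.7223 F3555
G01 X149.9561 Y146.9339 F3555
M5
G0 X60.9483 Y136.4211
M3 S259
G01 X118.6079 Y118.5508 F3555
M5
G0 X58.9863 Y17.5105
M3 S795
G01 X65.1403 Y29.1908 F1248
G01 X63.1372 Y40.1127 F1248
G01 X56.4750 Y50.5674 F1248
G01 X48.6515 Y60.8462 F1248
G01 X43.1646 Y71.2403 F1248
G01 X43.5122 Y82.0412 F1248
M5
G0 X314.5847 Y130.8198
M3 S603
G01 X22.7526 Y79.3718 F1519
G01 X98.1783 Y45.4099 F1519
G01 X314.5847 Y130.8198 F1519
M5
G0 X105.1362 Y127.0417
M3 S603
G01 X168.4814 Y69.1452 F1519
G01 X86.2888 Y160.9118 F1519
G01 X13.1491 Y90.3649 F1519
G01 X364.5137 Y110.7745 F1519
G01 X65.7291 Y156.9364 F1519
M5
G0 X272.1483 Y53.2047
M3 S795
G01 X245.1943 Y60.8455 F1248
G01 X244.1319 Y88.8414 F1248
G01 X270.4293 Y98.5031 F1248
G01 X287.7444 Y76.4783 F1248
G01 X272.1483 Y53.2047 F1248
M5
G0 X0.0000 Y0.0000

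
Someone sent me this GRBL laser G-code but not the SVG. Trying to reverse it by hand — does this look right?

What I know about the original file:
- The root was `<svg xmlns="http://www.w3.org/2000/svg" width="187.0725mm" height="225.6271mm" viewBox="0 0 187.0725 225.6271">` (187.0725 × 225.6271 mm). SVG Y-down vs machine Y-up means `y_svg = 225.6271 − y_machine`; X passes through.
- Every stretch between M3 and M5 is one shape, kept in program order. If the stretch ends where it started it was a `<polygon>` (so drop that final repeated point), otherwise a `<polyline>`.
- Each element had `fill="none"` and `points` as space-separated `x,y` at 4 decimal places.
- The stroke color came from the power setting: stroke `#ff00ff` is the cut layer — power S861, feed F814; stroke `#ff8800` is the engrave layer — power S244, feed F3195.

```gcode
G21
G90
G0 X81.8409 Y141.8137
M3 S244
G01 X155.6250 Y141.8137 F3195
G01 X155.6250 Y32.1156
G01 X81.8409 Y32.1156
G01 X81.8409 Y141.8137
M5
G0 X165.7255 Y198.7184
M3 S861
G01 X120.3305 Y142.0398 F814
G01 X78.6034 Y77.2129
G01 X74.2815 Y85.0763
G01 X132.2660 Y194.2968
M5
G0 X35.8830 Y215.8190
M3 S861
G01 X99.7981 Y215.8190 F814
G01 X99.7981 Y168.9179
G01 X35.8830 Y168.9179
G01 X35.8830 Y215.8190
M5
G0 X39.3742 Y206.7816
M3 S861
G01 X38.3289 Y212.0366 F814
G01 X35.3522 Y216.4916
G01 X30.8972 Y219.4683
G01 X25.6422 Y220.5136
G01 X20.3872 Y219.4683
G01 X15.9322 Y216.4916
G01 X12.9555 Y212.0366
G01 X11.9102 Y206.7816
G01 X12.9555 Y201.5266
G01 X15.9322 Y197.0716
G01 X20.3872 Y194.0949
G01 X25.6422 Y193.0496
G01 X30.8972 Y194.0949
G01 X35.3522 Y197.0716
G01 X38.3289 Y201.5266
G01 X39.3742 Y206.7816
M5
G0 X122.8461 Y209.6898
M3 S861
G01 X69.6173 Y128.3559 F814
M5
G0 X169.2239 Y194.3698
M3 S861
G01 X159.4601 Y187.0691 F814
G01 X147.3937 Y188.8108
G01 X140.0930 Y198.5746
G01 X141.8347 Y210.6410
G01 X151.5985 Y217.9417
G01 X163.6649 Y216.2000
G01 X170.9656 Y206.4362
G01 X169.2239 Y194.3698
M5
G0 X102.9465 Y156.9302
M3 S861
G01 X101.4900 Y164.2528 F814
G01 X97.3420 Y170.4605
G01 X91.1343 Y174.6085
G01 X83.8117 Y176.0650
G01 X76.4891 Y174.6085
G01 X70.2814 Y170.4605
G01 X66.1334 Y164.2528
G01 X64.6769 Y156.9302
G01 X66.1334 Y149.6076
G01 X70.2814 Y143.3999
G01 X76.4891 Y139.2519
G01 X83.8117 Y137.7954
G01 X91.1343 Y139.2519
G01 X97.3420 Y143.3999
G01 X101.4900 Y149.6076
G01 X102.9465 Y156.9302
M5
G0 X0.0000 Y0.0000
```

<svg xmlns="http://www.w3.org/2000/svg" width="187.0725mm" height="225.6271mm" viewBox="0 0 187.0725 225.6271">
  <polygon points="81.8409,83.8134 155.6250,83.8134 155.6250,193.5115 81.8409,193.5115" fill="none" stroke="#ff8800"/>
  <polyline points="165.7255,26.9087 120.3305,83.5873 78.6034,148.4142 74.2815,140.5508 132.2660,31.3303" fill="none" stroke="#ff00ff"/>
  <polygon points="35.8830,9.8081 99.7981,9.8081 99.7981,56.7092 35.8830,56.7092" fill="none" stroke="#ff00ff"/>
  <polygon points="39.3742,18.8455 38.3289,13.5905 35.3522,9.1355 30.8972,6.1588 25.6422,5.1135 20.3872,6.1588 15.9322,9.1355 12.9555,13.5905 11.9102,18.8455 12.9555,24.1005 15.9322,28.5555 20.3872,31.5322 25.6422,32.5775 30.8972,31.5322 35.3522,28.5555 38.3289,24.1005" fill="none" stroke="#ff00ff"/>
  <polyline points="122.8461,15.9373 69.6173,97.2712" fill="none" stroke="#ff00ff"/>
  <polygon points="169.2239,31.2573 159.4601,38.5580 147.3937,36.8163 140.0930,27.0525 141.8347,14.9861 151.5985,7.6854 163.6649,9.4271 170.9656,19.1909" fill="none" stroke="#ff00ff"/>
  <polygon points="102.9465,68.6969 101.4900,61.3743 97.3420,55.1666 91.1343,51.0186 83.8117,49.5621 76.4891,51.0186 70.2814,55.1666 66.1334,61.3743 64.6769,68.6969 66.1334,76.0195 70.2814,82.2272 76.4891,86.3752 83.8117,87.8317 91.1343,86.3752 97.3420,82.2272 101.4900,76.0195" fill="none" stroke="#ff00ff"/>
</svg>

y_svg = 225.6271 − y_m.

[1] S244→`#ff8800` (engrave); closed run; points: 81.8409,83.8134 155.6250,83.8134 155.6250,193.5115 81.8409,193.5115

[2] S861→`#ff00ff` (cut); open run; points: 165.7255,26.9087 120.3305,83.5873 78.6034,148.4142 74.2815,140.5508 132.2660,31.3303

[3] S861→`#ff00ff` (cut); closed run; points: 35.8830,9.8081 99.7981,9.8081 99.7981,56.7092 35.8830,56.7092

[4] S861→`#ff00ff` (cut); closed run; points: 39.3742,18.8455 38.3289,13.5905 35.3522,9.1355 30.8972,6.1588 25.6422,5.1135 20.3872,6.1588 15.9322,9.1355 12.9555,13.5905 11.9102,18.8455 12.9555,24.1005 15.9322,28.5555 20.3872,31.5322 25.6422,32.5775 30.8972,31.5322 35.3522,28.5555 38.3289,24.1005

[5] S861→`#ff00ff` (cut); open run; points: 122.8461,15.9373 69.6173,97.2712

[6] S861→`#ff00ff` (cut); closed run; points: 169.2239,31.2573 159.4601,38.5580 147.3937,36.8163 140.0930,27.0525 141.8347,14.9861 151.5985,7.6854 163.6649,9.4271 170.9656,19.1909

[7] S861→`#ff00ff` (cut); closed run; points: 102.9465,68.6969 101.4900,61.3743 97.3420,55.1666 91.1343,51.0186 83.8117,49.5621 76.4891,51.0186 70.2814,55.1666 66.1334,61.3743 64.6769,68.6969 66.1334,76.0195 70.2814,82.2272 76.4891,86.3752 83.8117,87.8317 91.1343,86.3752 97.3420,82.2272 101.4900,76.0195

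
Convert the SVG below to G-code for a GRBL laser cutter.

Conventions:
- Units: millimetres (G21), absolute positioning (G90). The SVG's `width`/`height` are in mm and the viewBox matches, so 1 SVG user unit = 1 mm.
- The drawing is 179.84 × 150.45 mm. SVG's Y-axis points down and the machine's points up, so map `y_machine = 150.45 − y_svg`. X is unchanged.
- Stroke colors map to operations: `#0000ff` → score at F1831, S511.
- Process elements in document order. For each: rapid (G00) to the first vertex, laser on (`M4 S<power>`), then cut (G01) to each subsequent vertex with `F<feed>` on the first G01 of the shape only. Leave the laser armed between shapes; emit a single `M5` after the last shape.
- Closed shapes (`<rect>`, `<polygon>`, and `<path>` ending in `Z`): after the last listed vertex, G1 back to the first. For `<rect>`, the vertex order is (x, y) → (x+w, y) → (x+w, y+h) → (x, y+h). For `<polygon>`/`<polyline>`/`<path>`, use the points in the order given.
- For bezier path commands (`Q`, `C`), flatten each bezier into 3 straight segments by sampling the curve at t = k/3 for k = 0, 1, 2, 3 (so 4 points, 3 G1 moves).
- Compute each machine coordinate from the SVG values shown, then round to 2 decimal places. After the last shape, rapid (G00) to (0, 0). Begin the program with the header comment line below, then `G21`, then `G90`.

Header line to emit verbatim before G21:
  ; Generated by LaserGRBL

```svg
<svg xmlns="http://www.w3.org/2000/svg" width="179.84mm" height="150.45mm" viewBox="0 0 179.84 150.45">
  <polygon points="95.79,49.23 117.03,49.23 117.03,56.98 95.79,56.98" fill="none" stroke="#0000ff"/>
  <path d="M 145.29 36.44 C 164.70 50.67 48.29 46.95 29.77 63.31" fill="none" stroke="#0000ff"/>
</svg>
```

Since the viewBox matches the mm dimensions, user units are millimetres directly. The only transform is the Y-flip y_m = 150.45 − y_svg.

Shape 1 is a rectangle drawn with `<polygon>`. Its stroke #0000ff means score at S511, F1831. After flipping Y the toolpath is (95.79,101.22) → (117.03,101.22) → (117.03,93.47) → (95.79,93.47) → (95.79,101.22), returning to the start.

Shape 2 is a cubic bezier drawn with `<path>`. Its stroke #0000ff means score at S511, F1831. After flipping Y the toolpath is (145.29,114.01) → (128.08,104.35) → (72.26,98.22) → (29.77,87.14).

; Generated by LaserGRBL
G21
G90
G00 X95.79 Y101.22
M4 S511
G01 X117.03 Y101.22 F1831
G01 X117.03 Y93.47
G01 X95.79 Y93.47
G01 X95.79 Y101.22
G00 X145.29 Y114.01
M4 S511
G01 X128.08 Y104.35 F1831
G01 X72.26 Y98.22
G01 X29.77 Y87.14
M5
G00 X0.00 Y0.00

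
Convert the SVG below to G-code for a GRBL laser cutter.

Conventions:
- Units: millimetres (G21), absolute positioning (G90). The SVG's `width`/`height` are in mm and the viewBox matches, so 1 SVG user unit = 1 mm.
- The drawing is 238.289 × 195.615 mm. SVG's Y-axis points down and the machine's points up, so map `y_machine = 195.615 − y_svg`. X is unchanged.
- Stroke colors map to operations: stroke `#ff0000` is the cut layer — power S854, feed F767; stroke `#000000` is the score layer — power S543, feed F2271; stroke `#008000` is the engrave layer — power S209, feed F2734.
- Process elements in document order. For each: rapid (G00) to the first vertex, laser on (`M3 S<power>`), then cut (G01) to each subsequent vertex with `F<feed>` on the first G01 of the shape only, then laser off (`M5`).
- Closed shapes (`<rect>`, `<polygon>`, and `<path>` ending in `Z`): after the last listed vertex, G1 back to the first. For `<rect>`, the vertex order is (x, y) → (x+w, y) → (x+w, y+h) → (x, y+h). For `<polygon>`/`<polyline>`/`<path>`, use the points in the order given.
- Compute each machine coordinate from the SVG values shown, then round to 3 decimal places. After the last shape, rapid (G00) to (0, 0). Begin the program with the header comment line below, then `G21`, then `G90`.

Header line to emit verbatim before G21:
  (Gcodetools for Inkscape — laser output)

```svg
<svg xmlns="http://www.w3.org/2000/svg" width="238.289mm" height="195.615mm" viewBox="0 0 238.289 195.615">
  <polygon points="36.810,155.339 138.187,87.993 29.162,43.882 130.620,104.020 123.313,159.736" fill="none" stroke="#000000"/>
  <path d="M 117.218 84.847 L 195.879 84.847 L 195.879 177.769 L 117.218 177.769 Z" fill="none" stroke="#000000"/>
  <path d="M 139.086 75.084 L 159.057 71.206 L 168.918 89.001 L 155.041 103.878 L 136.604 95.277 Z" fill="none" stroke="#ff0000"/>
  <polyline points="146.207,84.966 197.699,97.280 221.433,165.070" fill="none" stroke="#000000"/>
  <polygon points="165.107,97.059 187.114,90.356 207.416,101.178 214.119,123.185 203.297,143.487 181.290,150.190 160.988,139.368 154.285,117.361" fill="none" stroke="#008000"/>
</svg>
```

1 u = 1 mm; y_m = 195.615 − y.

[1] `<polygon>` closed polygon, #000000→score S543 F2271: (36.810,40.276) → (138.187,107.622) → (29.162,151.733) → (130.620,91.595) → (123.313,35.879) → (36.810,40.276) (closed)

[2] `<path>` rectangle, #000000→score S543 F2271: (117.218,110.768) → (195.879,110.768) → (195.879,17.846) → (117.218,17.846) → (117.218,110.768) (closed)

[3] `<path>` regular polygon, #ff0000→cut S854 F767: (139.086,120.531) → (159.057,124.409) → (168.918,106.614) → (155.041,91.737) → (136.604,100.338) → (139.086,120.531) (closed)

[4] `<polyline>` open polyline, #000000→score S543 F2271: (146.207,110.649) → (197.699,98.335) → (221.433,30.545)

[5] `<polygon>` regular polygon, #008000→engrave S209 F2734: (165.107,98.556) → (187.114,105.259) → (207.416,94.437) → (214.119,72.430) → (203.297,52.128) → (181.290,45.425) → (160.988,56.247) → (154.285,78.254) → (165.107,98.556) (closed)

(Gcodetools for Inkscape — laser output)
G21
G90
G00 X36.810 Y40.276
M3 S543
G01 X138.187 Y107.622 F2271
G01 X29.162 Y151.733
G01 X130.620 Y91.595
G01 X123.313 Y35.879
G01 X36.810 Y40.276
M5
G00 X117.218 Y110.768
M3 S543
G01 X195.879 Y110.768 F2271
G01 X195.879 Y17.846
G01 X117.218 Y17.846
G01 X117.218 Y110.768
M5
G00 X139.086 Y120.531
M3 S854
G01 X159.057 Y124.409 F767
G01 X168.918 Y106.614
G01 X155.041 Y91.737
G01 X136.604 Y100.338
G01 X139.086 Y120.531
M5
G00 X146.207 Y110.649
M3 S543
G01 X197.699 Y98.335 F2271
G01 X221.433 Y30.545
M5
G00 X165.107 Y98.556
M3 S209
G01 X187.114 Y105.259 F2734
G01 X207.416 Y94.437
G01 X214.119 Y72.430
G01 X203.297 Y52.128
G01 X181.290 Y45.425
G01 X160.988 Y56.247
G01 X154.285 Y78.254
G01 X165.107 Y98.556
M5
G00 X0.000 Y0.000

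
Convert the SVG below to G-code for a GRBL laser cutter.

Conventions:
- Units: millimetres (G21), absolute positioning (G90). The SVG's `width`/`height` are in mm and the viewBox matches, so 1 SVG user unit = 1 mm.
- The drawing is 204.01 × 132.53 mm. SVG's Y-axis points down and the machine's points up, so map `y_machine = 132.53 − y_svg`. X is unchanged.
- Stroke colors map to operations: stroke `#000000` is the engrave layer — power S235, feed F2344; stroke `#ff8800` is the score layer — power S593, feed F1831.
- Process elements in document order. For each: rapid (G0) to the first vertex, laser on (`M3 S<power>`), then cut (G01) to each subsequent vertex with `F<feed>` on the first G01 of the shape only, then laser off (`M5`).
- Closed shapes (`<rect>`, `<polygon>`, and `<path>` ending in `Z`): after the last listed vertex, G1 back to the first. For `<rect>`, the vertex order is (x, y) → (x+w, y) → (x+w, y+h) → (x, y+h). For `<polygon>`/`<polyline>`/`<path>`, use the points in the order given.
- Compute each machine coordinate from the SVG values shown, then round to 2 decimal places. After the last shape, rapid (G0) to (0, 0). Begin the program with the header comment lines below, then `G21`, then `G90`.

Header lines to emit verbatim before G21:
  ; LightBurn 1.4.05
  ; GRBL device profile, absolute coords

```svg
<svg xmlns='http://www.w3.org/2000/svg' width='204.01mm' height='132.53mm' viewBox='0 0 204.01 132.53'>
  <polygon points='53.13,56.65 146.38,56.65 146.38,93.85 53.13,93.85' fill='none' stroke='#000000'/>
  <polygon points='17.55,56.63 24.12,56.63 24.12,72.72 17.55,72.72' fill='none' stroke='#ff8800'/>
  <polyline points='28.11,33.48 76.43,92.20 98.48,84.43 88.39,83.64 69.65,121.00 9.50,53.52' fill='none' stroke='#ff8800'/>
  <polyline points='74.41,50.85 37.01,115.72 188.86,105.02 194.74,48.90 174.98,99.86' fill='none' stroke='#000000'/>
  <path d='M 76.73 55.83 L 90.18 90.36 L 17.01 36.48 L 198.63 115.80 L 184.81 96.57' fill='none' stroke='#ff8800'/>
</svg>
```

1 u = 1 mm; y_m = 132.53 − y.

[1] `<polygon>` rectangle, #000000→engrave S235 F2344: (53.13,75.88) → (146.38,75.88) → (146.38,38.68) → (53.13,38.68) → (53.13,75.88) (closed)

[2] `<polygon>` rectangle, #ff8800→score S593 F1831: (17.55,75.90) → (24.12,75.90) → (24.12,59.81) → (17.55,59.81) → (17.55,75.90) (closed)

[3] `<polyline>` open polyline, #ff8800→score S593 F1831: (28.11,99.05) → (76.43,40.33) → (98.48,48.10) → (88.39,48.89) → (69.65,11.53) → (9.50,79.01)

[4] `<polyline>` open polyline, #000000→engrave S235 F2344: (74.41,81.68) → (37.01,16.81) → (188.86,27.51) → (194.74,83.63) → (174.98,32.67)

[5] `<path>` open polyline, #ff8800→score S593 F1831: (76.73,76.70) → (90.18,42.17) → (17.01,96.05) → (198.63,16.73) → (184.81,35.96)

; LightBurn 1.4.05
; GRBL device profile, absolute coords
G21
G90
G0 X53.13 Y75.88
M3 S235
G01 X146.38 Y75.88 F2344
G01 X146.38 Y38.68
G01 X53.13 Y38.68
G01 X53.13 Y75.88
M5
G0 X17.55 Y75.90
M3 S593
G01 X24.12 Y75.90 F1831
G01 X24.12 Y59.81
G01 X17.55 Y59.81
G01 X17.55 Y75.90
M5
G0 X28.11 Y99.05
M3 S593
G01 X76.43 Y40.33 F1831
G01 X98.48 Y48.10
G01 X88.39 Y48.89
G01 X69.65 Y11.53
G01 X9.50 Y79.01
M5
G0 X74.41 Y81.68
M3 S235
G01 X37.01 Y16.81 F2344
G01 X188.86 Y27.51
G01 X194.74 Y83.63
G01 X174.98 Y32.67
M5
G0 X76.73 Y76.70
M3 S593
G01 X90.18 Y42.17 F1831
G01 X17.01 Y96.05
G01 X198.63 Y16.73
G01 X184.81 Y35.96
M5
G0 X0.00 Y0.00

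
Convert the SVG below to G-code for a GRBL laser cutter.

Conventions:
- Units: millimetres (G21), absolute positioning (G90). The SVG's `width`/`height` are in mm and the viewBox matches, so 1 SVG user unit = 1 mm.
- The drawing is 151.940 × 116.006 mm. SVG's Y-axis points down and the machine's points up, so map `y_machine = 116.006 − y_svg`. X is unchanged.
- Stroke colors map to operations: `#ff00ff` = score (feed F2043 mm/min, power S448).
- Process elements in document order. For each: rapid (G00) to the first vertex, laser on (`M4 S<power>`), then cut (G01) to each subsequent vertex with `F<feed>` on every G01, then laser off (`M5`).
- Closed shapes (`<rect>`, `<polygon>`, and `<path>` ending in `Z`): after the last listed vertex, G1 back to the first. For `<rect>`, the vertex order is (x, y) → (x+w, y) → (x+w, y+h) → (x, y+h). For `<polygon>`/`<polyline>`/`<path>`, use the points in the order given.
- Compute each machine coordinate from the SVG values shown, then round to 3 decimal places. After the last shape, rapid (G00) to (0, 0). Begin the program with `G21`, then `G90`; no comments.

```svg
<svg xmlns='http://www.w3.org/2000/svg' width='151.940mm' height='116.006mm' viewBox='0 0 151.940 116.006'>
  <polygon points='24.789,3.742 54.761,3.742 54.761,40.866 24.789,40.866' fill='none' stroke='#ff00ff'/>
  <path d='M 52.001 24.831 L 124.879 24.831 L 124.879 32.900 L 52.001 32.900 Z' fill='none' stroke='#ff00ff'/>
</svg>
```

G21
G90
G00 X24.789 Y112.264
M4 S448
G01 X54.761 Y112.264 F2043
G01 X54.761 Y75.140 F2043
G01 X24.789 Y75.140 F2043
G01 X24.789 Y112.264 F2043
M5
G00 X52.001 Y91.175
M4 S448
G01 X124.879 Y91.175 F2043
G01 X124.879 Y83.106 F2043
G01 X52.001 Y83.106 F2043
G01 X52.001 Y91.175 F2043
M5
G00 X0.000 Y0.000

Since the viewBox matches the mm dimensions, user units are millimetres directly. The only transform is the Y-flip y_m = 116.006 − y_svg.

Shape 1 is a rectangle drawn with `<polygon>`. Its stroke #ff00ff means score at S448, F2043. After flipping Y the toolpath is (24.789,112.264) → (54.761,112.264) → (54.761,75.140) → (24.789,75.140) → (24.789,112.264), returning to the start.

Shape 2 is a rectangle drawn with `<path>`. Its stroke #ff00ff means score at S448, F2043. After flipping Y the toolpath is (52.001,91.175) → (124.879,91.175) → (124.879,83.106) → (52.001,83.106) → (52.001,91.175), returning to the start.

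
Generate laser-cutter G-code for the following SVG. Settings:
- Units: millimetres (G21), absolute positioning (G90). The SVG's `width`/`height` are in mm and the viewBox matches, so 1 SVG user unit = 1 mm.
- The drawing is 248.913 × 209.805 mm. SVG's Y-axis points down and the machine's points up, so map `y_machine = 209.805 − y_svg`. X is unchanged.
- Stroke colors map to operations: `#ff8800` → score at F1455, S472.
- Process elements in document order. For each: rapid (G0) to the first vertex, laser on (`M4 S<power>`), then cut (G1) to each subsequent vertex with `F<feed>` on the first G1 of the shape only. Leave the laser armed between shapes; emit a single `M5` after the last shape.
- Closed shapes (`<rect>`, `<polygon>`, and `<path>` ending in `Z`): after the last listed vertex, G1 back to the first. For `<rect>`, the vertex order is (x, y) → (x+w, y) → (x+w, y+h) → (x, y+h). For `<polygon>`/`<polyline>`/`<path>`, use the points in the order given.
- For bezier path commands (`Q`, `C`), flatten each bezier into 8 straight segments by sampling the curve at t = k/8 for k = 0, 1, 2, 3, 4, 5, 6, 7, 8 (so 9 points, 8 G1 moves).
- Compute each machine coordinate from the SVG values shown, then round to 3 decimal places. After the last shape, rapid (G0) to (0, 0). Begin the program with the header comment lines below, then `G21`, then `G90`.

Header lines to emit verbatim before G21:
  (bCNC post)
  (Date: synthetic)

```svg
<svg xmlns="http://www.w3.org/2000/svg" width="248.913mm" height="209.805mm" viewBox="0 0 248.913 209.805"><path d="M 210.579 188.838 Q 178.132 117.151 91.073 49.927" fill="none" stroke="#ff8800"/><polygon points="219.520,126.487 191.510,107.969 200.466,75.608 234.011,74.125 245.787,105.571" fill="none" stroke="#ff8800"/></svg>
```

1 u = 1 mm; y_m = 209.805 − y.

[1] `<path>` quadratic bezier, #ff8800→score S472 F1455: (210.579,20.967) → (201.614,38.819) → (190.942,56.532) → (178.564,74.105) → (164.479,91.538) → (148.687,108.832) → (131.189,125.987) → (111.984,143.002) → (91.073,159.878)

[2] `<polygon>` regular polygon, #ff8800→score S472 F1455: (219.520,83.318) → (191.510,101.836) → (200.466,134.197) → (234.011,135.680) → (245.787,104.234) → (219.520,83.318) (closed)

(bCNC post)
(Date: synthetic)
G21
G90
G0 X210.579 Y20.967
M4 S472
G1 X201.614 Y38.819 F1455
G1 X190.942 Y56.532
G1 X178.564 Y74.105
G1 X164.479 Y91.538
G1 X148.687 Y108.832
G1 X131.189 Y125.987
G1 X111.984 Y143.002
G1 X91.073 Y159.878
G0 X219.520 Y83.318
M4 S472
G1 X191.510 Y101.836 F1455
G1 X200.466 Y134.197
G1 X234.011 Y135.680
G1 X245.787 Y104.234
G1 X219.520 Y83.318
M5
G0 X0.000 Y0.000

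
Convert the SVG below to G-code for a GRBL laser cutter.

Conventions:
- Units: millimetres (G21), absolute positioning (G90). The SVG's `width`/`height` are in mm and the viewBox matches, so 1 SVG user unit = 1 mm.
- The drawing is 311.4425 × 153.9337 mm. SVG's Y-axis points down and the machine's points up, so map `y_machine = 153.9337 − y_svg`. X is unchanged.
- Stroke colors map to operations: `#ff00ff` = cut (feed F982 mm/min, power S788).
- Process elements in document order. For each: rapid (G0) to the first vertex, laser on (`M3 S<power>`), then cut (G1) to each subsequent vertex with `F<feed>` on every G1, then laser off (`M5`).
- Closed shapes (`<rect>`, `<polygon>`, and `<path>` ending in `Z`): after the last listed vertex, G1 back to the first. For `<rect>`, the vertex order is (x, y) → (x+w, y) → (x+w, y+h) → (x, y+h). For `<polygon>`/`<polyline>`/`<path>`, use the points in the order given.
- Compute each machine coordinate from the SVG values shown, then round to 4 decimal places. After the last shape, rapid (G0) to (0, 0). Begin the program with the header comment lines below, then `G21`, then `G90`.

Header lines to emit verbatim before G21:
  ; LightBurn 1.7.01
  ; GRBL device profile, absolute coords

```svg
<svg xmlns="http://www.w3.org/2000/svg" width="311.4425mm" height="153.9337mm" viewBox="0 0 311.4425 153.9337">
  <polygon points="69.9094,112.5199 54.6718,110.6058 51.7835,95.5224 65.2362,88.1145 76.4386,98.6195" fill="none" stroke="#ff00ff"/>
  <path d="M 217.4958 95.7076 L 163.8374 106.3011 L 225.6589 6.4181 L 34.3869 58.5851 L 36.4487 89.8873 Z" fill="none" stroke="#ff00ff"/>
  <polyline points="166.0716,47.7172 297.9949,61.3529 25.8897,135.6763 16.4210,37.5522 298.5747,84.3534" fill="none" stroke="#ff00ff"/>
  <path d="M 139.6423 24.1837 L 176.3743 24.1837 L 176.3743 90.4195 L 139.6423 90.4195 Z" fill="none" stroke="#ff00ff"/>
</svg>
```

Since the viewBox matches the mm dimensions, user units are millimetres directly. The only transform is the Y-flip y_m = 153.9337 − y_svg.

Shape 1 is a regular polygon drawn with `<polygon>`. Its stroke #ff00ff means cut at S788, F982. After flipping Y the toolpath is (69.9094,41.4138) → (54.6718,43.3279) → (51.7835,58.4113) → (65.2362,65.8192) → (76.4386,55.3142) → (69.9094,41.4138), returning to the start.

Shape 2 is a closed polygon drawn with `<path>`. Its stroke #ff00ff means cut at S788, F982. After flipping Y the toolpath is (217.4958,58.2261) → (163.8374,47.6326) → (225.6589,147.5156) → (34.3869,95.3486) → (36.4487,64.0464) → (217.4958,58.2261), returning to the start.

Shape 3 is a open polyline drawn with `<polyline>`. Its stroke #ff00ff means cut at S788, F982. After flipping Y the toolpath is (166.0716,106.2165) → (297.9949,92.5808) → (25.8897,18.2574) → (16.4210,116.3815) → (298.5747,69.5803).

Shape 4 is a rectangle drawn with `<path>`. Its stroke #ff00ff means cut at S788, F982. After flipping Y the toolpath is (139.6423,129.7500) → (176.3743,129.7500) → (176.3743,63.5142) → (139.6423,63.5142) → (139.6423,129.7500), returning to the start.

; LightBurn 1.7.01
; GRBL device profile, absolute coords
G21
G90
G0 X69.9094 Y41.4138
M3 S788
G1 X54.6718 Y43.3279 F982
G1 X51.7835 Y58.4113 F982
G1 X65.2362 Y65.8192 F982
G1 X76.4386 Y55.3142 F982
G1 X69.9094 Y41.4138 F982
M5
G0 X217.4958 Y58.2261
M3 S788
G1 X163.8374 Y47.6326 F982
G1 X225.6589 Y147.5156 F982
G1 X34.3869 Y95.3486 F982
G1 X36.4487 Y64.0464 F982
G1 X217.4958 Y58.2261 F982
M5
G0 X166.0716 Y106.2165
M3 S788
G1 X297.9949 Y92.5808 F982
G1 X25.8897 Y18.2574 F982
G1 X16.4210 Y116.3815 F982
G1 X298.5747 Y69.5803 F982
M5
G0 X139.6423 Y129.7500
M3 S788
G1 X176.3743 Y129.7500 F982
G1 X176.3743 Y63.5142 F982
G1 X139.6423 Y63.5142 F982
G1 X139.6423 Y129.7500 F982
M5
G0 X0.0000 Y0.0000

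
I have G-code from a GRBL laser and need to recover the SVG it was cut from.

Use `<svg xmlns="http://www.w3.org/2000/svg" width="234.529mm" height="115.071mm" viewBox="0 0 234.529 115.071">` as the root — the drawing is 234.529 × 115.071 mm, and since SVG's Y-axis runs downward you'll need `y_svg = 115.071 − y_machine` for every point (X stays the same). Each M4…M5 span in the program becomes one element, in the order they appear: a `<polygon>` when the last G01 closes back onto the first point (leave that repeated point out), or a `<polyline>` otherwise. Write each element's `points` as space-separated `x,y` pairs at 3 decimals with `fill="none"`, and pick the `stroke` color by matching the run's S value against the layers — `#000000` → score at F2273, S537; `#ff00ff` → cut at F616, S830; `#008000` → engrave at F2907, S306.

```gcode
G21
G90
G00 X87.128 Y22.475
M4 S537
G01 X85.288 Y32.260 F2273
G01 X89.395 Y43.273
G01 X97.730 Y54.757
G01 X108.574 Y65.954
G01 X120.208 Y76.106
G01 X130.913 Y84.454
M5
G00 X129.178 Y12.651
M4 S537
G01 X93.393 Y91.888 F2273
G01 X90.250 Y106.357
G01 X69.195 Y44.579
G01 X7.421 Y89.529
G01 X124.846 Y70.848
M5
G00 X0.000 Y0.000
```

<svg xmlns="http://www.w3.org/2000/svg" width="234.529mm" height="115.071mm" viewBox="0 0 234.529 115.071">
  <polyline points="87.128,92.596 85.288,82.811 89.395,71.798 97.730,60.314 108.574,49.117 120.208,38.965 130.913,30.617" fill="none" stroke="#000000"/>
  <polyline points="129.178,102.420 93.393,23.183 90.250,8.714 69.195,70.492 7.421,25.542 124.846,44.223" fill="none" stroke="#000000"/>
</svg>

Each laser-on run becomes one SVG element. Flip Y back into SVG space with y_svg = 115.071 − y_machine. Every run uses S537, so all elements get stroke `#000000` (score).

Run 1: The run is open, so emit a `<polyline>` with points (Y-flipped): 87.128,92.596 85.288,82.811 89.395,71.798 97.730,60.314 108.574,49.117 120.208,38.965 130.913,30.617.

Run 2: The run is open, so emit a `<polyline>` with points (Y-flipped): 129.178,102.420 93.393,23.183 90.250,8.714 69.195,70.492 7.421,25.542 124.846,44.223.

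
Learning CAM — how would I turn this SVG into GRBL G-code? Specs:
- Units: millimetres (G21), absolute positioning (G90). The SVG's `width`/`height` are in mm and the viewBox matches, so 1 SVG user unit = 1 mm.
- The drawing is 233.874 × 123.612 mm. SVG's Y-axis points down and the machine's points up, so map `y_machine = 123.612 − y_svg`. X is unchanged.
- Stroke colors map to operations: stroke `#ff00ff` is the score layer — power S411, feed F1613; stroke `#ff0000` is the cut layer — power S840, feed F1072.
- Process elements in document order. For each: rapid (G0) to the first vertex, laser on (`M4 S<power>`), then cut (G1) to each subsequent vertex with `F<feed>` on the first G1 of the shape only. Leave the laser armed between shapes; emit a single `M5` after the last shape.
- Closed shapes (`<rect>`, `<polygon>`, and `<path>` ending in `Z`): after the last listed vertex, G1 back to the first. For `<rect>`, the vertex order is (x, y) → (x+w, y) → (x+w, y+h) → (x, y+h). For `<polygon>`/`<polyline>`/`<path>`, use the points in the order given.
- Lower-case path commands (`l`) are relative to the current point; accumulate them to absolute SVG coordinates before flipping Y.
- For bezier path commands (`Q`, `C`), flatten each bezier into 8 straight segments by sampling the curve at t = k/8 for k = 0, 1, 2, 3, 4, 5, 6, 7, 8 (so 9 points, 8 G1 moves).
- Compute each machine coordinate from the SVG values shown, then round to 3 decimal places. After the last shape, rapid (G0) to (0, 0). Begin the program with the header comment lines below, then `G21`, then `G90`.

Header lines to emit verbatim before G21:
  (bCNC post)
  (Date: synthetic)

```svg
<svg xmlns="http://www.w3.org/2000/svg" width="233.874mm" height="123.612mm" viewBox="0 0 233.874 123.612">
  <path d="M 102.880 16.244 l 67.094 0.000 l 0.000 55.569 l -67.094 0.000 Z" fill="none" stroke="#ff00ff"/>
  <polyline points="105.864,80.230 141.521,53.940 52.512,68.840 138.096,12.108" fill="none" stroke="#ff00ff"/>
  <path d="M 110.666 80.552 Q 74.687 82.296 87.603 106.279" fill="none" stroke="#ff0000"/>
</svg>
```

(bCNC post)
(Date: synthetic)
G21
G90
G0 X102.880 Y107.368
M4 S411
G1 X169.974 Y107.368 F1613
G1 X169.974 Y51.799
G1 X102.880 Y51.799
G1 X102.880 Y107.368
G0 X105.864 Y43.382
M4 S411
G1 X141.521 Y69.672 F1613
G1 X52.512 Y54.772
G1 X138.096 Y111.504
G0 X110.666 Y43.060
M4 S840
G1 X102.435 Y42.277 F1072
G1 X95.732 Y40.798
G1 X90.558 Y38.625
G1 X86.911 Y35.756
G1 X84.792 Y32.193
G1 X84.201 Y27.935
G1 X85.138 Y22.981
G1 X87.603 Y17.333
M5
G0 X0.000 Y0.000

Since the viewBox matches the mm dimensions, user units are millimetres directly. The only transform is the Y-flip y_m = 123.612 − y_svg.

Shape 1 is a rectangle drawn with `<path>`. Its stroke #ff00ff means score at S411, F1613. After flipping Y the toolpath is (102.880,107.368) → (169.974,107.368) → (169.974,51.799) → (102.880,51.799) → (102.880,107.368), returning to the start.

Shape 2 is a open polyline drawn with `<polyline>`. Its stroke #ff00ff means score at S411, F1613. After flipping Y the toolpath is (105.864,43.382) → (141.521,69.672) → (52.512,54.772) → (138.096,111.504).

Shape 3 is a quadratic bezier drawn with `<path>`. Its stroke #ff0000 means cut at S840, F1072. After flipping Y the toolpath is (110.666,43.060) → (102.435,42.277) → (95.732,40.798) → (90.558,38.625) → (86.911,35.756) → (84.792,32.193) → (84.201,27.935) → (85.138,22.981) → (87.603,17.333).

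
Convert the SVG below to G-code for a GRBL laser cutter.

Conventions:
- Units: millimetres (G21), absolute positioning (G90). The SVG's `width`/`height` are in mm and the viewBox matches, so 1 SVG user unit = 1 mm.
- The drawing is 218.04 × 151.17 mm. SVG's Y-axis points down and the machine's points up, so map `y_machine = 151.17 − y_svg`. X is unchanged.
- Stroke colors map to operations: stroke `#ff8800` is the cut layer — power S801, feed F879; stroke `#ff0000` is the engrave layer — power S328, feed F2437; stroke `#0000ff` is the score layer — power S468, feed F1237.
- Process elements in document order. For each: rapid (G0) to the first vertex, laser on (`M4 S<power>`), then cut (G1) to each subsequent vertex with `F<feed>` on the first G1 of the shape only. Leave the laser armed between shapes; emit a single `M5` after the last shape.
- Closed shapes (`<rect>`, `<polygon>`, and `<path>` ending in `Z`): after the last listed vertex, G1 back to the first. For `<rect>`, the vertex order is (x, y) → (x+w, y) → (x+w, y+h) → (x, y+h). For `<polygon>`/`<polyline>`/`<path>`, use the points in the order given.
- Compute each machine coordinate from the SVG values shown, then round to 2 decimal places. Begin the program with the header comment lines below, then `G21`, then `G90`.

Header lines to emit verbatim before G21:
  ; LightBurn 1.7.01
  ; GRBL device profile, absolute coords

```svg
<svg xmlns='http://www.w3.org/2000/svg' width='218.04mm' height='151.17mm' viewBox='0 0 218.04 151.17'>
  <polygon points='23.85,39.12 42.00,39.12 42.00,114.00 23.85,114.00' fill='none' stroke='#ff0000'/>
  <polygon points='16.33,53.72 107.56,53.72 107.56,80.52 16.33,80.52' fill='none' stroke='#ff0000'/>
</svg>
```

viewBox `0 0 218.04 151.17` with mm width/height → 1 unit = 1 mm. Flip: y_m = 151.17 − y_svg.

**Shape 1** — `<polygon>` rectangle, stroke `#ff0000` → engrave (S328, F2437). Machine vertices: (23.85,112.05) → (42.00,112.05) → (42.00,37.17) → (23.85,37.17) → (23.85,112.05). Closed: final G1 returns to the first vertex.

**Shape 2** — `<polygon>` rectangle, stroke `#ff0000` → engrave (S328, F2437). Machine vertices: (16.33,97.45) → (107.56,97.45) → (107.56,70.65) → (16.33,70.65) → (16.33,97.45). Closed: final G1 returns to the first vertex.

; LightBurn 1.7.01
; GRBL device profile, absolute coords
G21
G90
G0 X23.85 Y112.05
M4 S328
G1 X42.00 Y112.05 F2437
G1 X42.00 Y37.17
G1 X23.85 Y37.17
G1 X23.85 Y112.05
G0 X16.33 Y97.45
M4 S328
G1 X107.56 Y97.45 F2437
G1 X107.56 Y70.65
G1 X16.33 Y70.65
G1 X16.33 Y97.45
M5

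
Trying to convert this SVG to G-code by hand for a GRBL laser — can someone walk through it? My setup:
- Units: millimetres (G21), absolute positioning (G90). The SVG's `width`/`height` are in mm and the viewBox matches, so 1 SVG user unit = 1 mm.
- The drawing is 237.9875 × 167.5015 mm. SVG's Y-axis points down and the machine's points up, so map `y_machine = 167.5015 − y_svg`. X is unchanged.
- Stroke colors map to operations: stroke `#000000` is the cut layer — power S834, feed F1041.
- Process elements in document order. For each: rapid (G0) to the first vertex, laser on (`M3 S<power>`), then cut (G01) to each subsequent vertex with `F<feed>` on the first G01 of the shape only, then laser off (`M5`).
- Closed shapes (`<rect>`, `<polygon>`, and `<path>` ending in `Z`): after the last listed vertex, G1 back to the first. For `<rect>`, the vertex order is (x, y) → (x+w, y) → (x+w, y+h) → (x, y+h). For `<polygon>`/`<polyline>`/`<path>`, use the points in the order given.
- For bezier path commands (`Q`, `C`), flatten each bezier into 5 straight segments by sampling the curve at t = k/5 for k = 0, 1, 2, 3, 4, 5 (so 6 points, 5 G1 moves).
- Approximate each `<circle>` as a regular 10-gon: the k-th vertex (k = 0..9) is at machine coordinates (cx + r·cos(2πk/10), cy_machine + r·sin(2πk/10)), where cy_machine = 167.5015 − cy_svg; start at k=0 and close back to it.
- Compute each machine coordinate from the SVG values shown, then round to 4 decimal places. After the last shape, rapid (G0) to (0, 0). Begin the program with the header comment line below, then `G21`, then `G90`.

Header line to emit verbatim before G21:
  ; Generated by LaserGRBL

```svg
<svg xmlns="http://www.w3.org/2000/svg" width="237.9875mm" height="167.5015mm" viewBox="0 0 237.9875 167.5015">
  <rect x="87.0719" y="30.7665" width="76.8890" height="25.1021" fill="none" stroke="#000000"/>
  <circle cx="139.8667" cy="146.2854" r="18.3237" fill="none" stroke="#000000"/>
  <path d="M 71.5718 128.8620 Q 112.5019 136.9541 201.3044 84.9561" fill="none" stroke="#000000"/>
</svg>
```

Since the viewBox matches the mm dimensions, user units are millimetres directly. The only transform is the Y-flip y_m = 167.5015 − y_svg.

Shape 1 is a rectangle drawn with `<rect>`. Its stroke #000000 means cut at S834, F1041. After flipping Y the toolpath is (87.0719,136.7350) → (163.9609,136.7350) → (163.9609,111.6329) → (87.0719,111.6329) → (87.0719,136.7350), returning to the start.

Shape 2 is a circle drawn with `<circle>`. Its stroke #000000 means cut at S834, F1041. After flipping Y the toolpath is (158.1904,21.2161) → (154.6909,31.9865) → (145.5290,38.6430) → (134.2044,38.6430) → (125.0425,31.9865) → (121.5430,21.2161) → (125.0425,10.4457) → (134.2044,3.7892) → (145.5290,3.7892) → (154.6909,10.4457) → (158.1904,21.2161), returning to the start.

Shape 3 is a quadratic bezier drawn with `<path>`. Its stroke #000000 means cut at S834, F1041. After flipping Y the toolpath is (71.5718,38.6395) → (89.8587,37.8063) → (111.9755,41.7802) → (137.9220,50.5614) → (167.6983,64.1498) → (201.3044,82.5454).

; Generated by LaserGRBL
G21
G90
G0 X87.0719 Y136.7350
M3 S834
G01 X163.9609 Y136.7350 F1041
G01 X163.9609 Y111.6329
G01 X87.0719 Y111.6329
G01 X87.0719 Y136.7350
M5
G0 X158.1904 Y21.2161
M3 S834
G01 X154.6909 Y31.9865 F1041
G01 X145.5290 Y38.6430
G01 X134.2044 Y38.6430
G01 X125.0425 Y31.9865
G01 X121.5430 Y21.2161
G01 X125.0425 Y10.4457
G01 X134.2044 Y3.7892
G01 X145.5290 Y3.7892
G01 X154.6909 Y10.4457
G01 X158.1904 Y21.2161
M5
G0 X71.5718 Y38.6395
M3 S834
G01 X89.8587 Y37.8063 F1041
G01 X111.9755 Y41.7802
G01 X137.9220 Y50.5614
G01 X167.6983 Y64.1498
G01 X201.3044 Y82.5454
M5
G0 X0.0000 Y0.0000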